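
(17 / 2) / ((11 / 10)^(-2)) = 2057 / 200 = 10.28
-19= -19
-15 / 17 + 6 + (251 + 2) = 4388 / 17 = 258.12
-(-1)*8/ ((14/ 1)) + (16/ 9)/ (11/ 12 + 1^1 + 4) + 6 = 10246/ 1491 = 6.87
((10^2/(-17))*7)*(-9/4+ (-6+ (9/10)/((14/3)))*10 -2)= 43625/17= 2566.18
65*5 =325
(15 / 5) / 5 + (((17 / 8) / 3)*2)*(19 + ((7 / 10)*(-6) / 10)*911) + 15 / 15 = -308117 / 600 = -513.53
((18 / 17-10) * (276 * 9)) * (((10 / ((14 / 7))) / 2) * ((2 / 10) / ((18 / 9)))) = -5552.47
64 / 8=8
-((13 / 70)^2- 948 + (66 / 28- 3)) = 4648181 / 4900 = 948.61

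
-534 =-534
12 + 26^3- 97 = 17491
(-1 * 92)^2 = 8464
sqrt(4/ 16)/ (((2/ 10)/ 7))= 35/ 2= 17.50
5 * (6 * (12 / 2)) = 180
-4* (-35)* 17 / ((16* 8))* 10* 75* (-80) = -1115625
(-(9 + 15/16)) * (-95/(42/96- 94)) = -5035/499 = -10.09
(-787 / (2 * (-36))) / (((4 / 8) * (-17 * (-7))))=787 / 4284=0.18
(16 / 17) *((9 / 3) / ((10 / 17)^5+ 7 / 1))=1336336 / 3346333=0.40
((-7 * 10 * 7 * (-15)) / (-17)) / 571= -7350 / 9707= -0.76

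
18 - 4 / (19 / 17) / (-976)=83465 / 4636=18.00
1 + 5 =6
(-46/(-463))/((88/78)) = 897/10186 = 0.09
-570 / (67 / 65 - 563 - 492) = 6175 / 11418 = 0.54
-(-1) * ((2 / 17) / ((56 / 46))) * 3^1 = 69 / 238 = 0.29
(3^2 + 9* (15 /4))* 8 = 342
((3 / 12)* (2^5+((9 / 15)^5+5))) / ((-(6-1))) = -28967 / 15625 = -1.85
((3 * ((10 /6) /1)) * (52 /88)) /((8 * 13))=5 /176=0.03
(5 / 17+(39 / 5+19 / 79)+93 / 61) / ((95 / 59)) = 238270438 / 38913425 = 6.12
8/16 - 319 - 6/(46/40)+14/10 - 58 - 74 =-104493/230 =-454.32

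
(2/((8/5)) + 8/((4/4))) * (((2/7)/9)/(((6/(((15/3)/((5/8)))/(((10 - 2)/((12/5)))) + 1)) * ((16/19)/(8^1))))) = 11951/7560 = 1.58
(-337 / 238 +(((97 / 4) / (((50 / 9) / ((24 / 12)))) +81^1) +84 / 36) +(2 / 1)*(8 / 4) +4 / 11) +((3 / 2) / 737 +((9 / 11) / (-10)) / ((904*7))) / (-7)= 7909422271313 / 83247687600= 95.01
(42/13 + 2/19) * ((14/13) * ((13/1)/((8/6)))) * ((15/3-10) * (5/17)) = -216300/4199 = -51.51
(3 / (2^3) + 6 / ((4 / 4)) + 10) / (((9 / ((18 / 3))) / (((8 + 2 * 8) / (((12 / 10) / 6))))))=1310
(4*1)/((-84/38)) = -38/21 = -1.81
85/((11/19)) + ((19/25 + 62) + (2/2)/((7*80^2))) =103280139/492800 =209.58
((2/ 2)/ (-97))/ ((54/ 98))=-49/ 2619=-0.02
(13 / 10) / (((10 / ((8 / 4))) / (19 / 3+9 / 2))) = 169 / 60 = 2.82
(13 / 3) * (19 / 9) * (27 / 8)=247 / 8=30.88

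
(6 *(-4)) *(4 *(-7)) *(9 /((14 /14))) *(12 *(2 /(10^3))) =18144 /125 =145.15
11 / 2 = 5.50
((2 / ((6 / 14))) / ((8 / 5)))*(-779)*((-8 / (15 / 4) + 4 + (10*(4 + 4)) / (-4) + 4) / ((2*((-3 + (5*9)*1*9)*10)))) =289009 / 72360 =3.99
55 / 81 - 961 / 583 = -0.97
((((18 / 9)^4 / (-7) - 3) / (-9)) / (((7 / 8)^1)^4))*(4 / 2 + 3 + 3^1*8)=4395008 / 151263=29.06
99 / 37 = 2.68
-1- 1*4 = -5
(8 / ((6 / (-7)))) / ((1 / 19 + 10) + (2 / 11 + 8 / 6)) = -5852 / 7253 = -0.81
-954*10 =-9540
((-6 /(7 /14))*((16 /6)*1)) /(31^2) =-32 /961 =-0.03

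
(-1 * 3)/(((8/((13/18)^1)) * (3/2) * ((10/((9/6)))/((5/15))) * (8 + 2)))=-13/14400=-0.00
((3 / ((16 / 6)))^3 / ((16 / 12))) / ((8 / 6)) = 6561 / 8192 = 0.80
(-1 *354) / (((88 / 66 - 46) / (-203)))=-107793 / 67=-1608.85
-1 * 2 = -2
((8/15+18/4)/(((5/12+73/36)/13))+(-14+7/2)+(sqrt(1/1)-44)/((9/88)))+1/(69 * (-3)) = -6135469/15180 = -404.18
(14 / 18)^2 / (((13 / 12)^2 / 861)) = 443.80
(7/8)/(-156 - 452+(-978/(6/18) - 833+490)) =-1/4440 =-0.00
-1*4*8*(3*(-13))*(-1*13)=-16224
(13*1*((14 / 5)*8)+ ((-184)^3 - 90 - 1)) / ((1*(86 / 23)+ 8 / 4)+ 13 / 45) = -6447329433 / 6239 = -1033391.48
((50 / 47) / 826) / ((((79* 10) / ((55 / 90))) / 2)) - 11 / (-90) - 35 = -2406779458 / 69006105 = -34.88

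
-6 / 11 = -0.55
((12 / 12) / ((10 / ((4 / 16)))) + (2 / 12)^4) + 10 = 64967 / 6480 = 10.03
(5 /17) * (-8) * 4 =-160 /17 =-9.41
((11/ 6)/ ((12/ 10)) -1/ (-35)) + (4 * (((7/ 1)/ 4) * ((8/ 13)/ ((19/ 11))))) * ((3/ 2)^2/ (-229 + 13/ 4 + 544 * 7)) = 992497169/ 637067340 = 1.56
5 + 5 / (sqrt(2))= 5 * sqrt(2) / 2 + 5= 8.54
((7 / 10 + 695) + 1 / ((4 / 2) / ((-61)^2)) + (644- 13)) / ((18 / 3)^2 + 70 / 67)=533856 / 6205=86.04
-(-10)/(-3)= -10/3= -3.33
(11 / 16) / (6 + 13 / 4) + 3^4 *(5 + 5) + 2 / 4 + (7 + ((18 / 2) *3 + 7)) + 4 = 126625 / 148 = 855.57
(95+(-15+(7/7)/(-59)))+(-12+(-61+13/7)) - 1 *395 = -159484/413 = -386.16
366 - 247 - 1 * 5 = 114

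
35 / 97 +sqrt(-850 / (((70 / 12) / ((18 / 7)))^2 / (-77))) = 35 / 97 +108 * sqrt(2618) / 49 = 113.14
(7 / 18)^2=49 / 324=0.15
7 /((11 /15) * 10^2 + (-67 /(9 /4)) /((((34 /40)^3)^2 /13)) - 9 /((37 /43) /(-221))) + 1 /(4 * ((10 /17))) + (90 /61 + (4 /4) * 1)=77411418291326679 /26642487391782680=2.91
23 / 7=3.29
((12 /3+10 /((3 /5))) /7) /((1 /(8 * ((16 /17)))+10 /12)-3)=-7936 /5467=-1.45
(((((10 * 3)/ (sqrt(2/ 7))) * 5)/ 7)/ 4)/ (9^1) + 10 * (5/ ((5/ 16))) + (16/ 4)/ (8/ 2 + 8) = 25 * sqrt(14)/ 84 + 481/ 3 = 161.45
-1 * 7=-7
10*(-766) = -7660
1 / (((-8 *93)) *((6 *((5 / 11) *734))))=-11 / 16382880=-0.00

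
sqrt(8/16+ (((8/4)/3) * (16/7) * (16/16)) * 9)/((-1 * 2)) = -sqrt(2786)/28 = -1.89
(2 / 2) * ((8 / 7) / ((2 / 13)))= 52 / 7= 7.43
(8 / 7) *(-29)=-232 / 7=-33.14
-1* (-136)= 136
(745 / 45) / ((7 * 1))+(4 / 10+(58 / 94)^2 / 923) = 1776152912 / 642255705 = 2.77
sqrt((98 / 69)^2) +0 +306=21212 / 69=307.42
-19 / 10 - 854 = -8559 / 10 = -855.90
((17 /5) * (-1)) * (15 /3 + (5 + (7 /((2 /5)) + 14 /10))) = -4913 /50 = -98.26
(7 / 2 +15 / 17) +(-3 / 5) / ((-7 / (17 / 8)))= 21727 / 4760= 4.56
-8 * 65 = -520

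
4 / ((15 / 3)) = 4 / 5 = 0.80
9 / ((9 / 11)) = 11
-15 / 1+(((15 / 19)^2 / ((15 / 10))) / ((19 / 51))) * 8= -41685 / 6859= -6.08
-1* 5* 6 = -30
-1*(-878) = 878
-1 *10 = -10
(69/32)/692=69/22144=0.00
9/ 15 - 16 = -77/ 5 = -15.40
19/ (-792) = -19/ 792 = -0.02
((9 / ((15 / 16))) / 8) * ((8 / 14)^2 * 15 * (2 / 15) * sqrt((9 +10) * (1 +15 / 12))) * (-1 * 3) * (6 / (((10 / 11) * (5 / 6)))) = -171072 * sqrt(19) / 6125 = -121.74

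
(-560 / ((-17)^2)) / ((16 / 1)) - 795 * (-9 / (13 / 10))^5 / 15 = 842891.34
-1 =-1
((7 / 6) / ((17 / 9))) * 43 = 903 / 34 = 26.56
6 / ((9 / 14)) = 28 / 3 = 9.33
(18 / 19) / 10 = 9 / 95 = 0.09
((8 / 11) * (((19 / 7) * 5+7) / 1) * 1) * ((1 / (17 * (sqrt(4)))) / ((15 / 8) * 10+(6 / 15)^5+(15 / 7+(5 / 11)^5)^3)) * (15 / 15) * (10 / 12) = 111646451073472854000000 / 8789907882911667188027443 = 0.01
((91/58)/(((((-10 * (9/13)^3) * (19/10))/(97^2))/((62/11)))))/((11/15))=-291572537165/16201053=-17997.13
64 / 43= 1.49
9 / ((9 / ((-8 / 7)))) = -8 / 7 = -1.14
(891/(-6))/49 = -297/98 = -3.03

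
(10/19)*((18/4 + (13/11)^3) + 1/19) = 1568745/480491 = 3.26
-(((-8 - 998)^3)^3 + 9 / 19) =20050971857314398739629812215 / 19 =1055314308279705196822622000.00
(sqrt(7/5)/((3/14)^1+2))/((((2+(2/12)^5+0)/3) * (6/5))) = 0.67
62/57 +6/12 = 181/114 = 1.59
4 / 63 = 0.06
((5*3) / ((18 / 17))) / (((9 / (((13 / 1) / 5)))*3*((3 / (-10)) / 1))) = -1105 / 243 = -4.55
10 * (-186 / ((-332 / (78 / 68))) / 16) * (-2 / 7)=-18135 / 158032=-0.11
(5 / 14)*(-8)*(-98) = 280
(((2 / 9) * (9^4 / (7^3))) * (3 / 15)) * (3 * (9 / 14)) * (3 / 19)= 59049 / 228095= 0.26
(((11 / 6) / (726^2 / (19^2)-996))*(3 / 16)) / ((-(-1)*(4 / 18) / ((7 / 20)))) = 0.00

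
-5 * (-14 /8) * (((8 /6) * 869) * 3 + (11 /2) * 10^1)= 123585 /4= 30896.25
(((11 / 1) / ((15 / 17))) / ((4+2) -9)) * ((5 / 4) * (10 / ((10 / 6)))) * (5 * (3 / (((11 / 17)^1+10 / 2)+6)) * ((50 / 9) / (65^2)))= -1445 / 27378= -0.05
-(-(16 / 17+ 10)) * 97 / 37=18042 / 629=28.68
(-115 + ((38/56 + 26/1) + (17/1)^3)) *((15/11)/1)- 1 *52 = 182759/28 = 6527.11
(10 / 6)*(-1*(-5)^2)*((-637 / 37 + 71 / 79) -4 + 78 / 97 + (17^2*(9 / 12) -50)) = -20873076125 / 3402372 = -6134.86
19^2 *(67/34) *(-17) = -24187/2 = -12093.50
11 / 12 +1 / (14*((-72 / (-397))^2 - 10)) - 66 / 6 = -332875759 / 32989026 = -10.09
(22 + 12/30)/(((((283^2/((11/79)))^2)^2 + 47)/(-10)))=-102487/50078333844348286955194989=-0.00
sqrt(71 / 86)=sqrt(6106) / 86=0.91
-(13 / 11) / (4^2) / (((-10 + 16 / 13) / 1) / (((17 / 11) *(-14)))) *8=-20111 / 13794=-1.46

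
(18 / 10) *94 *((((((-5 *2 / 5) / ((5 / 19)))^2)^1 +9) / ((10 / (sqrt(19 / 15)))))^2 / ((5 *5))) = 7462517919 / 19531250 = 382.08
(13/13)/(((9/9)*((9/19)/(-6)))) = -38/3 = -12.67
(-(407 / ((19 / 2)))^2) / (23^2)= -3.47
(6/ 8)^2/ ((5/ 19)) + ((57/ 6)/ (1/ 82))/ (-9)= -60781/ 720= -84.42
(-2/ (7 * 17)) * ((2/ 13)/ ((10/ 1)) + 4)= -522/ 7735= -0.07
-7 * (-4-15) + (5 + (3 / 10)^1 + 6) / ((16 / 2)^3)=681073 / 5120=133.02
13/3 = 4.33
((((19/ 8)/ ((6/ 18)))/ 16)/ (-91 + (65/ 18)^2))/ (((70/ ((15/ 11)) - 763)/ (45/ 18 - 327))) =-8989299/ 3451389760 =-0.00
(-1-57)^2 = 3364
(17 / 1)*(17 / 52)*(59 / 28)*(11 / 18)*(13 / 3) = 187561 / 6048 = 31.01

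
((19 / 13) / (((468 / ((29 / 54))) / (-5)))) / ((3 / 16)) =-5510 / 123201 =-0.04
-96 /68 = -24 /17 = -1.41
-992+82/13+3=-12775/13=-982.69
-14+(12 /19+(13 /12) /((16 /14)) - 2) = -26303 /1824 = -14.42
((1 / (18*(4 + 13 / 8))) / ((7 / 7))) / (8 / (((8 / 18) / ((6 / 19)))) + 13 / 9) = 0.00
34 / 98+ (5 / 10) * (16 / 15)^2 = 10097 / 11025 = 0.92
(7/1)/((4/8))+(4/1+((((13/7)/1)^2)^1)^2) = 71779/2401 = 29.90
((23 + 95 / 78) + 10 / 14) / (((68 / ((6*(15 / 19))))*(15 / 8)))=27226 / 29393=0.93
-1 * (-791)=791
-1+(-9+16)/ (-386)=-393/ 386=-1.02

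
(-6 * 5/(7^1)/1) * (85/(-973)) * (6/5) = 0.45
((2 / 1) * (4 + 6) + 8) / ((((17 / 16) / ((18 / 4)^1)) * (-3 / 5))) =-3360 / 17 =-197.65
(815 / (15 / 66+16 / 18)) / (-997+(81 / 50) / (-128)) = -1032768000 / 1410174701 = -0.73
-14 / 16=-7 / 8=-0.88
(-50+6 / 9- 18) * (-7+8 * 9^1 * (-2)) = 30502 / 3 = 10167.33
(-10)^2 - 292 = -192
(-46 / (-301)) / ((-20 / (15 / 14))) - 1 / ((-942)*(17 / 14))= -0.01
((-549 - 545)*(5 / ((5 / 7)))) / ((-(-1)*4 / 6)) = -11487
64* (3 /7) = 192 /7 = 27.43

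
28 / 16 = 7 / 4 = 1.75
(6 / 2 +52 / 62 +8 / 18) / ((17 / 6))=1.51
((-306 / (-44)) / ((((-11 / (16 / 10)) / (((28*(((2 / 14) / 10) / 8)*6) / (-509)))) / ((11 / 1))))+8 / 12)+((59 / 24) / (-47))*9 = 31969979 / 157891800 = 0.20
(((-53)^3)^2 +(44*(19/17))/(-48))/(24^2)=4521529670107/117504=38479793.62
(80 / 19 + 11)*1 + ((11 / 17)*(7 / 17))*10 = 98151 / 5491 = 17.87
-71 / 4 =-17.75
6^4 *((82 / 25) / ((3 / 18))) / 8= 79704 / 25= 3188.16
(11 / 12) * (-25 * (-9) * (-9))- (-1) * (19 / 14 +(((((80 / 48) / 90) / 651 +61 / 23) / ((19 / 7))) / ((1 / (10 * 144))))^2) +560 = 823516580957657047 / 416226102012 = 1978531.81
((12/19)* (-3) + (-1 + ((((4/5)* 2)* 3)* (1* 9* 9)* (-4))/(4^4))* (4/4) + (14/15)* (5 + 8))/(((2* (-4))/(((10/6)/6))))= -7213/65664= -0.11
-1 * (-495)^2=-245025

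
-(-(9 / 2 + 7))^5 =6436343 / 32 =201135.72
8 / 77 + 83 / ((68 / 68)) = 6399 / 77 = 83.10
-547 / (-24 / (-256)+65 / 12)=-52512 / 529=-99.27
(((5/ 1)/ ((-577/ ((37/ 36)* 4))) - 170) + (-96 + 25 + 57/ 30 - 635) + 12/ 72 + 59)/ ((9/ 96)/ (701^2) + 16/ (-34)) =5656715405554336/ 3266360778825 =1731.81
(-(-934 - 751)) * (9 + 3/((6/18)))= 30330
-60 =-60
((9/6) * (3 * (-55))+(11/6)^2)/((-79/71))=624019/2844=219.42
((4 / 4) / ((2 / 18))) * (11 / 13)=99 / 13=7.62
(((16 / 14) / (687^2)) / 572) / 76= 1 / 17952756822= 0.00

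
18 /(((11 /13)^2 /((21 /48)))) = 10647 /968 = 11.00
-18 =-18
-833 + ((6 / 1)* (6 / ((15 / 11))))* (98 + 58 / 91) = 805817 / 455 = 1771.03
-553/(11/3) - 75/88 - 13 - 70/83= -1208913/7304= -165.51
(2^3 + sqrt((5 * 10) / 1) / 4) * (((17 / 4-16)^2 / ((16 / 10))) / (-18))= -11045 / 288-55225 * sqrt(2) / 9216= -46.83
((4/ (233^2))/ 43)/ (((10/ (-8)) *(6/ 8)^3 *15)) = -1024/ 4727214675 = -0.00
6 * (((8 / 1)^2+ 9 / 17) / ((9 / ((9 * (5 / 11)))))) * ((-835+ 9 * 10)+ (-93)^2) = 1391019.47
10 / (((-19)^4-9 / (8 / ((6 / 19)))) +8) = 760 / 9904977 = 0.00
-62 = -62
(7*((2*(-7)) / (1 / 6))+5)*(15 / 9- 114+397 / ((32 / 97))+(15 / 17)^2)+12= -17660093713 / 27744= -636537.40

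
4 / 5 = 0.80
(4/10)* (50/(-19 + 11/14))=-56/51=-1.10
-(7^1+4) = -11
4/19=0.21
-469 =-469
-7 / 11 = -0.64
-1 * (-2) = 2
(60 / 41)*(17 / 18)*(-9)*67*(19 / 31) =-649230 / 1271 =-510.80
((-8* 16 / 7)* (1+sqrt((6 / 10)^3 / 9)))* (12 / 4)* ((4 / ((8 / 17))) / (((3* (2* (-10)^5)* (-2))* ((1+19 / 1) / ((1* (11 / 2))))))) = -187 / 1750000-187* sqrt(15) / 43750000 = -0.00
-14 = -14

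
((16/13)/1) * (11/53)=176/689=0.26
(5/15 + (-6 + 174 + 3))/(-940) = -257/1410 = -0.18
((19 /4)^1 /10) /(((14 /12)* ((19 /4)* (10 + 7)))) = 3 /595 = 0.01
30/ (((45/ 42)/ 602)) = 16856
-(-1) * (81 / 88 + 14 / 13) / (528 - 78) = 0.00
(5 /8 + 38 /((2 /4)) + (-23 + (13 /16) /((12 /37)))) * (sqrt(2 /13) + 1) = 78.15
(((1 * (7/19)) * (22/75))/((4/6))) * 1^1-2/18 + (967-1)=4129868/4275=966.05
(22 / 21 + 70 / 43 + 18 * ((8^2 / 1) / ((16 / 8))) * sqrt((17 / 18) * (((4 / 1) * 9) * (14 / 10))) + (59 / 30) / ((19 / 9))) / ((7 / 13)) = 8045323 / 1200990 + 7488 * sqrt(1190) / 35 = 7386.95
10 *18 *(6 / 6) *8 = 1440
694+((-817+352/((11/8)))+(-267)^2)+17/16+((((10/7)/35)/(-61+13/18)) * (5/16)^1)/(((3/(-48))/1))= 12151063353/170128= 71423.07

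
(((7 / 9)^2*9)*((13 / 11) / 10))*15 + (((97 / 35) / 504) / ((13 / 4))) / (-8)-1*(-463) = 2384544733 / 5045040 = 472.65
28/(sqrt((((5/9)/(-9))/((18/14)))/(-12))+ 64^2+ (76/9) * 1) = 201071808/29474573753 -1512 * sqrt(105)/147372868765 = 0.01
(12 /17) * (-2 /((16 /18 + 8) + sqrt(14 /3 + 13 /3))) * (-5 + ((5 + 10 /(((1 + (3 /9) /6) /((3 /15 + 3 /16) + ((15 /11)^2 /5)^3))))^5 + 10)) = -76972188211308191712601032774886658680871788233 /10059843586319413198894526761174131108080768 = -7651.43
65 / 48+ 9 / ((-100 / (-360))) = 8101 / 240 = 33.75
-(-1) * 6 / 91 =6 / 91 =0.07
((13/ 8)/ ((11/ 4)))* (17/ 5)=221/ 110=2.01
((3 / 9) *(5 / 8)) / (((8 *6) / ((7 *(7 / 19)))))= 245 / 21888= 0.01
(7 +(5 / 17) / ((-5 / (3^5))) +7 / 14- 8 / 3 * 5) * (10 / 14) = -10265 / 714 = -14.38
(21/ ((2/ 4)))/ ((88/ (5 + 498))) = 10563/ 44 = 240.07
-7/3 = -2.33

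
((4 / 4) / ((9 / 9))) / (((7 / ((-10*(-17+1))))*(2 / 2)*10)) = 16 / 7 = 2.29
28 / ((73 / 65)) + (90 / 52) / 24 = 379655 / 15184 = 25.00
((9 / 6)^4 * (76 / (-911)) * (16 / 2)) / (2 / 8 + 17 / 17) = -12312 / 4555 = -2.70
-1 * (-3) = 3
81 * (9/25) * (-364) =-265356/25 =-10614.24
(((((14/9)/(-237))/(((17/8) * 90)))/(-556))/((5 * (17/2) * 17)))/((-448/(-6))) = 1/873984378600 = 0.00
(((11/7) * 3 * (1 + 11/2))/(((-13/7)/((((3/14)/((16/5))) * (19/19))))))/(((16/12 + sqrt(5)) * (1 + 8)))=165/3248 - 495 * sqrt(5)/12992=-0.03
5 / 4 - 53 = -207 / 4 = -51.75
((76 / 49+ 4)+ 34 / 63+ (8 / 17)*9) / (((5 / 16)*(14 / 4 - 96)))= -0.36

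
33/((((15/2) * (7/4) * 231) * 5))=0.00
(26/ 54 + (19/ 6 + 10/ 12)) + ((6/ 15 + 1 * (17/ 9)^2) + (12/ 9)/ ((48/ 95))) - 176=-267157/ 1620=-164.91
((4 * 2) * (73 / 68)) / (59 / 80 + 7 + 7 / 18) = 105120 / 99467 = 1.06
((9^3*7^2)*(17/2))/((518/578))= 25071039/74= 338797.82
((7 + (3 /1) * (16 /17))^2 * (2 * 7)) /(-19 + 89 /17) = -195223 /1989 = -98.15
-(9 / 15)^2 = -9 / 25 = -0.36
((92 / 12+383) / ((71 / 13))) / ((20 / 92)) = 350428 / 1065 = 329.04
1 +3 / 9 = 4 / 3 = 1.33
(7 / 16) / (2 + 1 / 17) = 17 / 80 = 0.21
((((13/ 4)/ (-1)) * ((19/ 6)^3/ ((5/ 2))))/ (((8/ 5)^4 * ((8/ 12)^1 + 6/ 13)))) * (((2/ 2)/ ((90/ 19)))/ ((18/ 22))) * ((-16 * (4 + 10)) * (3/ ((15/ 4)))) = 770848715/ 2985984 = 258.16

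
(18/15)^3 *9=1944/125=15.55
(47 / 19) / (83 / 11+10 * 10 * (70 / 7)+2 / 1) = 0.00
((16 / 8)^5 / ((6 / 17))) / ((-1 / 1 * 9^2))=-272 / 243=-1.12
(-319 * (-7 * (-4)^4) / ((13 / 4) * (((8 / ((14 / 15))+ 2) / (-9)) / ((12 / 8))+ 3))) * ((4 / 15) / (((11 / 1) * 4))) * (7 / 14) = 6547968 / 27235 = 240.42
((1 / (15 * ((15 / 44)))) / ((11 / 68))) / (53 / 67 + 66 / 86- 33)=-783632 / 20381175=-0.04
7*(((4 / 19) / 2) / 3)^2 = 28 / 3249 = 0.01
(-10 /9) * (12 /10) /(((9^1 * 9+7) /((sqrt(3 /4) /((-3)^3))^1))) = sqrt(3) /3564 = 0.00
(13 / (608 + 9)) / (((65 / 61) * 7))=61 / 21595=0.00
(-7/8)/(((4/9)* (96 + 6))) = -21/1088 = -0.02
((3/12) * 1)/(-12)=-1/48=-0.02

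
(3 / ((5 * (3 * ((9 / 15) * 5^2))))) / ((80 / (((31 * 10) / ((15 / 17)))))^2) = 277729 / 1080000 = 0.26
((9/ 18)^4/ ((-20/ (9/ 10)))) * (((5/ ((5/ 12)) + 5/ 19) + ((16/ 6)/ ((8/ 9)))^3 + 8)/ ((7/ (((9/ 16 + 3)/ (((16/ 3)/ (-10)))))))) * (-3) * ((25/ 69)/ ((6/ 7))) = -60615/ 376832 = -0.16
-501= -501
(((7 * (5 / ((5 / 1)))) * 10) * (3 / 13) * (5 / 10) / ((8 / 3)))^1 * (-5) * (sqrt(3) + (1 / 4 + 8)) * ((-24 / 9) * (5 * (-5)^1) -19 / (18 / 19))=-7046.22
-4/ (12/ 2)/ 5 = -2/ 15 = -0.13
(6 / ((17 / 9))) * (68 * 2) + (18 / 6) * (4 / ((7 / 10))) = 3144 / 7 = 449.14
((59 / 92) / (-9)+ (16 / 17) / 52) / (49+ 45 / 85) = -9727 / 9063288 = -0.00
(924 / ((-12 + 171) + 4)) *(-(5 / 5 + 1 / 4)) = -1155 / 163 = -7.09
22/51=0.43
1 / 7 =0.14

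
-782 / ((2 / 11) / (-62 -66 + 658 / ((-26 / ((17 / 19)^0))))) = 8571893 / 13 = 659376.38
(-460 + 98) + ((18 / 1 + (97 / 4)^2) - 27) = 3473 / 16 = 217.06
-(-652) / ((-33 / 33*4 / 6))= -978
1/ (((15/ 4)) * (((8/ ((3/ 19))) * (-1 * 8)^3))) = -1/ 97280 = -0.00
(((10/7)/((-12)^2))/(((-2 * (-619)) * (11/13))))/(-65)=-1/6863472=-0.00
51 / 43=1.19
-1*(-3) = 3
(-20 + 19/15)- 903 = -13826/15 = -921.73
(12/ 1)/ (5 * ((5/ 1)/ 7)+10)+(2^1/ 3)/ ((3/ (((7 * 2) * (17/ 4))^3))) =160093129/ 3420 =46810.86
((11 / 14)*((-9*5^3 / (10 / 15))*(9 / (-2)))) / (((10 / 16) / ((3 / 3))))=66825 / 7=9546.43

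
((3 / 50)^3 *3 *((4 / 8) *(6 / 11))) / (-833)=-243 / 1145375000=-0.00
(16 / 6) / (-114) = -4 / 171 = -0.02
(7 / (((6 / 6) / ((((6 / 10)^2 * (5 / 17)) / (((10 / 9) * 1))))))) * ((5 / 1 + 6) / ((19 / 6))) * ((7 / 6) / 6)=0.45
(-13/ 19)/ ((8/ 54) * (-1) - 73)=351/ 37525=0.01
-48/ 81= -16/ 27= -0.59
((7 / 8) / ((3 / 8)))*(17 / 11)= 119 / 33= 3.61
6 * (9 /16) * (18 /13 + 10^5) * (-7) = -122851701 /52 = -2362532.71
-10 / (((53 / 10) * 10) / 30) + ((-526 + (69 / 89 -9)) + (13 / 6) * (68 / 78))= -538.00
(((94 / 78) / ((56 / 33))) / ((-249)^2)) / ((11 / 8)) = 0.00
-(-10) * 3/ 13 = 30/ 13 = 2.31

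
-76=-76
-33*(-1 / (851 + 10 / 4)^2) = 44 / 971283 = 0.00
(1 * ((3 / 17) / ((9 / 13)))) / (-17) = -13 / 867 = -0.01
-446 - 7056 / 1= -7502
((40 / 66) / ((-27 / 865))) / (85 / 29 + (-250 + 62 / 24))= 2006800 / 25269057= 0.08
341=341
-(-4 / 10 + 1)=-3 / 5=-0.60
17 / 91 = 0.19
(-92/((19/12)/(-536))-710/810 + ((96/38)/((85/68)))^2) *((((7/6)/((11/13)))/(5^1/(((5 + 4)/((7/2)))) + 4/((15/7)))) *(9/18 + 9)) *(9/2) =481733.62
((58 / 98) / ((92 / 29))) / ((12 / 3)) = 841 / 18032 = 0.05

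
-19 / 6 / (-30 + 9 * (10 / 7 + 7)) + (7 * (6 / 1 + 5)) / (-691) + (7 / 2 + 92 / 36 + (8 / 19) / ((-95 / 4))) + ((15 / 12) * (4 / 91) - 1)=536916103834 / 109300697415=4.91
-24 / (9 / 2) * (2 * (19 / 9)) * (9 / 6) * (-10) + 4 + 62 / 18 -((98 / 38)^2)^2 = 353024138 / 1172889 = 300.99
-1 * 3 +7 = 4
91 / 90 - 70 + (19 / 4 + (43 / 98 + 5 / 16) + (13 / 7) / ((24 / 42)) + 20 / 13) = -26921779 / 458640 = -58.70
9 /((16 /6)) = 27 /8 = 3.38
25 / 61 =0.41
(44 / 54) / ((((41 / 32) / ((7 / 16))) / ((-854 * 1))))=-263032 / 1107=-237.61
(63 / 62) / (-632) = -63 / 39184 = -0.00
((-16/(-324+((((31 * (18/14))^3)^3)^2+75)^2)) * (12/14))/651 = -432935648303616893351677286792/85320427014810329796765345812842796142621553873897969906155372047941827230133530890044333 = -0.00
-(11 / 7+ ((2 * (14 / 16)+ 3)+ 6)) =-345 / 28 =-12.32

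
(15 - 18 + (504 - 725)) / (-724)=56 / 181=0.31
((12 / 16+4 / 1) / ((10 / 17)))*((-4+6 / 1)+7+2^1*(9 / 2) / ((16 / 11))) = 78489 / 640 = 122.64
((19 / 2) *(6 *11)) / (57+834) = 19 / 27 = 0.70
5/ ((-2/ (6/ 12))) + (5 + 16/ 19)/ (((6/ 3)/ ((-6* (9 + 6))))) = -20075/ 76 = -264.14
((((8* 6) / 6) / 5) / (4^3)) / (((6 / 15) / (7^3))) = 343 / 16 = 21.44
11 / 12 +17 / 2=113 / 12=9.42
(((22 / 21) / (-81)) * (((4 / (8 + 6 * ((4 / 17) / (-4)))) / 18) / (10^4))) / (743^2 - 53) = -187 / 2746414698300000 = -0.00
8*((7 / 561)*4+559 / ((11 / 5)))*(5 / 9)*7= 39920440 / 5049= 7906.60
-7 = -7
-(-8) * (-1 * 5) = -40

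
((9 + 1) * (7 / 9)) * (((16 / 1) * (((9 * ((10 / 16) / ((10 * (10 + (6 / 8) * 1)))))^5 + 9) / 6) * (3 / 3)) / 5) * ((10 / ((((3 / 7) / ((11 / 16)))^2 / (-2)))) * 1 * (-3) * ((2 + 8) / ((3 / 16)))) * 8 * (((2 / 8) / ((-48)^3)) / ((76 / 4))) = -0.29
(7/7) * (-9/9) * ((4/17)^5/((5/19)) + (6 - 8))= 14179114/7099285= 2.00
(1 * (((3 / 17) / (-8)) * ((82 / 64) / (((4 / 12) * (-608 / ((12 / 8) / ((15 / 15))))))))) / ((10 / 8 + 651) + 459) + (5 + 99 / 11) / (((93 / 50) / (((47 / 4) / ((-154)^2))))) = 246794793071 / 66176311111680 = 0.00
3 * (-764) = -2292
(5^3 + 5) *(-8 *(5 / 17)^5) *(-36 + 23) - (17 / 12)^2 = 5673661327 / 204459408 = 27.75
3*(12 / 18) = 2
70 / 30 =7 / 3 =2.33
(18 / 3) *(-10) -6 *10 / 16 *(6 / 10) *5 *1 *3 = -375 / 4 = -93.75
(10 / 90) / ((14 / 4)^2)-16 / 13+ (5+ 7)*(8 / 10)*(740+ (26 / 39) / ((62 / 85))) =1263886444 / 177723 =7111.55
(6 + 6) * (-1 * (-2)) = 24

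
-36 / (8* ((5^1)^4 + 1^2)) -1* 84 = -105177 / 1252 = -84.01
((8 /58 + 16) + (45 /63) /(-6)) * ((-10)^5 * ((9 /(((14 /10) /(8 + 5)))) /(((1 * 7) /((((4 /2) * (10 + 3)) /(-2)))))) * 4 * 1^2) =9892077000000 /9947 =994478435.71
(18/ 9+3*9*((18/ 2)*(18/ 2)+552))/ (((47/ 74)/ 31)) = 39211342/ 47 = 834283.87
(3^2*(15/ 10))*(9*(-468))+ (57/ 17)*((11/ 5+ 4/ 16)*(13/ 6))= -38654057/ 680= -56844.20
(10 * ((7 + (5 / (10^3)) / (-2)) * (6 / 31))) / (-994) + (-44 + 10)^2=1155.99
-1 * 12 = -12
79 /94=0.84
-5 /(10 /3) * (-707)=2121 /2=1060.50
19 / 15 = 1.27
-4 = -4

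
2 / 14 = 1 / 7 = 0.14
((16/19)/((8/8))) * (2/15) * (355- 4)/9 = 4.38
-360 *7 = -2520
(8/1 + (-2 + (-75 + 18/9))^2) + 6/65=366151/65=5633.09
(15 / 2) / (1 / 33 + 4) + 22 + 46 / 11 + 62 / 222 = 9198589 / 324786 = 28.32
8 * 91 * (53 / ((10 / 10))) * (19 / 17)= 733096 / 17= 43123.29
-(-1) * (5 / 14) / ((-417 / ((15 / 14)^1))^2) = 125 / 53016824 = 0.00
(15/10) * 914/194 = 7.07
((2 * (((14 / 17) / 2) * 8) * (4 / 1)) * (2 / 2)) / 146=224 / 1241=0.18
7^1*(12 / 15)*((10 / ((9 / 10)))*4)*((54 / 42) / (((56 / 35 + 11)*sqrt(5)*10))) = 32*sqrt(5) / 63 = 1.14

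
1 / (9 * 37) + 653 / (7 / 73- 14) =-46.96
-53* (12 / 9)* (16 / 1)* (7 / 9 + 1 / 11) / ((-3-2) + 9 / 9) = 72928 / 297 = 245.55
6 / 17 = 0.35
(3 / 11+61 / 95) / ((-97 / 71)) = -67876 / 101365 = -0.67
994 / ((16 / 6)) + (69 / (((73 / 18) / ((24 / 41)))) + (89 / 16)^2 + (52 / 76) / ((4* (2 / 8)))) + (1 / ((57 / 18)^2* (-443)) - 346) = 8373334808275 / 122534281984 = 68.33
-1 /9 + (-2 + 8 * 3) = 197 /9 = 21.89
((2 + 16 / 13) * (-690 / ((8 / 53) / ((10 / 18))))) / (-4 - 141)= 56.58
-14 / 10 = -7 / 5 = -1.40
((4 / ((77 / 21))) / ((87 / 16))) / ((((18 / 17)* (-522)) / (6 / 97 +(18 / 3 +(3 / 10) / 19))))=-0.00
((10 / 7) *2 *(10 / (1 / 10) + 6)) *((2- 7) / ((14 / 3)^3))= -35775 / 2401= -14.90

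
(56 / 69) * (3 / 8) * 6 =42 / 23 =1.83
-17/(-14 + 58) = -17/44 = -0.39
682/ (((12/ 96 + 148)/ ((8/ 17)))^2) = 2793472/ 405821025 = 0.01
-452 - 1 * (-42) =-410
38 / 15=2.53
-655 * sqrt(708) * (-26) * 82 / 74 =1396460 * sqrt(177) / 37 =502126.81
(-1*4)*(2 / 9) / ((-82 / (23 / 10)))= 0.02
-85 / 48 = -1.77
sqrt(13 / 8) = sqrt(26) / 4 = 1.27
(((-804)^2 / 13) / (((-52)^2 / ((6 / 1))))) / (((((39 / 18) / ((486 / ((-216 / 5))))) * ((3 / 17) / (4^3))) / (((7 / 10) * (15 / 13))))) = -62308038240 / 371293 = -167813.66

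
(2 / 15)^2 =4 / 225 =0.02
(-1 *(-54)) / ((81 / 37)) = 74 / 3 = 24.67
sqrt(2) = 1.41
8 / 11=0.73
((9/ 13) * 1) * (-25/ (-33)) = 75/ 143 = 0.52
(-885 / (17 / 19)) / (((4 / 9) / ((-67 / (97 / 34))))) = 10139445 / 194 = 52265.18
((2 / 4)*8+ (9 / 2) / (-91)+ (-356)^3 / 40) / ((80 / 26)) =-1026431269 / 2800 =-366582.60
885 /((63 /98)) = 4130 /3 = 1376.67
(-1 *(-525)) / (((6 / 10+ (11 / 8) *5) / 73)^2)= 4476360000 / 89401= 50070.58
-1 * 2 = -2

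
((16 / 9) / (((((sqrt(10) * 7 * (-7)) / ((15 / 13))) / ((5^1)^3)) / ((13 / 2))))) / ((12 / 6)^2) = -125 * sqrt(10) / 147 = -2.69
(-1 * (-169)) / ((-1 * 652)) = -169 / 652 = -0.26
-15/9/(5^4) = -1/375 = -0.00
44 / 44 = 1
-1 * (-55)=55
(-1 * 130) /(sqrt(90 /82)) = -26 * sqrt(205) /3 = -124.09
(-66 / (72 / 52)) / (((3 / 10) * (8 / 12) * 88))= -65 / 24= -2.71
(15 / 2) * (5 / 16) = 75 / 32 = 2.34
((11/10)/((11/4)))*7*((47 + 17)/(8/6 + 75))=2688/1145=2.35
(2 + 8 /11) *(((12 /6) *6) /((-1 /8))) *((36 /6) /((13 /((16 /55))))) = -55296 /1573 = -35.15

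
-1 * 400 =-400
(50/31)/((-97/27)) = -1350/3007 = -0.45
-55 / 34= -1.62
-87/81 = -29/27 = -1.07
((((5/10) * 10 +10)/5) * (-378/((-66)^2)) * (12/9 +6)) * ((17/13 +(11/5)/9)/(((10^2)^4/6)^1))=-1589/8937500000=-0.00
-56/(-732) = 14/183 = 0.08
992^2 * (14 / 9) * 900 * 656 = 903764377600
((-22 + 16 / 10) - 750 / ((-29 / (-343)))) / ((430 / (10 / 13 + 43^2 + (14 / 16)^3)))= -1984819997973 / 51875200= -38261.44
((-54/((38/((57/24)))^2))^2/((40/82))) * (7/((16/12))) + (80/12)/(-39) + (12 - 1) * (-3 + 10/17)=-68359973399/2607022080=-26.22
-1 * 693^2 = -480249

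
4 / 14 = 2 / 7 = 0.29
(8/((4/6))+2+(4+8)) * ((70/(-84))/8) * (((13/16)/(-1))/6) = 0.37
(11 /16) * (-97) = -1067 /16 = -66.69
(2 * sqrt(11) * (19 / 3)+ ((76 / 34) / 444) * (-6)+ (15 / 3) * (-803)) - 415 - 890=-3346299 / 629+ 38 * sqrt(11) / 3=-5278.02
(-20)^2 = 400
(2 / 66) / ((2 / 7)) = 7 / 66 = 0.11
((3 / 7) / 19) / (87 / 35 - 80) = -0.00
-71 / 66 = -1.08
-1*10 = -10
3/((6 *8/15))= 15/16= 0.94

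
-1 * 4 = -4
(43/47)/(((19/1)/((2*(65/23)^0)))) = 86/893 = 0.10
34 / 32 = 17 / 16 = 1.06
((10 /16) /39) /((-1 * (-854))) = 5 /266448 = 0.00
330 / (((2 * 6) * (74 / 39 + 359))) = 429 / 5630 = 0.08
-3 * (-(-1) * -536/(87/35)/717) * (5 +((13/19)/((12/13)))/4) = 11089505/2370402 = 4.68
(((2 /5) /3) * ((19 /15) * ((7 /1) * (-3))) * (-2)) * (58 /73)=30856 /5475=5.64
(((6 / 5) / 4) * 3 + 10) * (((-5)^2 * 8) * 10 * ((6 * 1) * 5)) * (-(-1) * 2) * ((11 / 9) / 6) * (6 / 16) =299750 / 3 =99916.67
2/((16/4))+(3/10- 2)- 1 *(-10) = 44/5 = 8.80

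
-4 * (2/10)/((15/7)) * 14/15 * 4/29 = -1568/32625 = -0.05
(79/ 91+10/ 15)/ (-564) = -0.00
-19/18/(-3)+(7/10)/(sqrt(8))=7 * sqrt(2)/40+19/54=0.60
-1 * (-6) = 6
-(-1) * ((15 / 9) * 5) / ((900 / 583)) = 583 / 108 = 5.40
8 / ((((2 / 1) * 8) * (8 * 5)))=1 / 80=0.01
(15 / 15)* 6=6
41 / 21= 1.95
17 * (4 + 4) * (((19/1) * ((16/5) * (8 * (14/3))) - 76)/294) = 2237744/2205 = 1014.85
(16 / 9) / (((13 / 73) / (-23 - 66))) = -888.48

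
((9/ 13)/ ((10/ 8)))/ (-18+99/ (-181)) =-724/ 24245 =-0.03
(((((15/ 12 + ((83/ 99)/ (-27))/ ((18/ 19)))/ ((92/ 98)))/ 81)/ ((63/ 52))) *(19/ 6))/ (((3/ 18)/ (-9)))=-202519499/ 89636382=-2.26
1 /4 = 0.25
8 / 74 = 4 / 37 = 0.11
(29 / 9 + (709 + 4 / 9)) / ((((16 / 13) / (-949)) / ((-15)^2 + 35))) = -857236445 / 6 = -142872740.83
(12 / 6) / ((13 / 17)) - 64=-798 / 13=-61.38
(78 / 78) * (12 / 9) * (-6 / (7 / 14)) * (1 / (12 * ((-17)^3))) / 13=4 / 191607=0.00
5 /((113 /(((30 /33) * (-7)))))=-350 /1243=-0.28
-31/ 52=-0.60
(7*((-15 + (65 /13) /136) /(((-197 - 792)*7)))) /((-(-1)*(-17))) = -2035 /2286568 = -0.00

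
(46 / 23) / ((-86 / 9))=-9 / 43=-0.21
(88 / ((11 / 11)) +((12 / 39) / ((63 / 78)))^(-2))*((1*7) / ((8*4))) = 42511 / 2048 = 20.76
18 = 18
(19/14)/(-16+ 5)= -19/154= -0.12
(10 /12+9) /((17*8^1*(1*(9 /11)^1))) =649 /7344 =0.09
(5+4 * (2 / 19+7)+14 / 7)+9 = 844 / 19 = 44.42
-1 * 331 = -331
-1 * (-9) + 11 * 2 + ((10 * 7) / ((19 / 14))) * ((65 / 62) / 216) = 1987897 / 63612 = 31.25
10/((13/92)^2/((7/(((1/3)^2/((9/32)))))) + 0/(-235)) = 1499715/169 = 8874.05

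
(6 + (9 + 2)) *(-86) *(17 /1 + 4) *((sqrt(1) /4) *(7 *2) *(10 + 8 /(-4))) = -859656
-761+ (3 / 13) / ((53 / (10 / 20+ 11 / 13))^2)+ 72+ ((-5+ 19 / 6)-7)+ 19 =-50271993433 / 74056476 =-678.83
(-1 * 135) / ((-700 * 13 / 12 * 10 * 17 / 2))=81 / 38675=0.00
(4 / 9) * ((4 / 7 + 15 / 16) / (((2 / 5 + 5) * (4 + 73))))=845 / 523908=0.00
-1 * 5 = -5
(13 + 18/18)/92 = 7/46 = 0.15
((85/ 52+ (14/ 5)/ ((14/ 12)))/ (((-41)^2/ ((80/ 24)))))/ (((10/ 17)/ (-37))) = -659821/ 1311180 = -0.50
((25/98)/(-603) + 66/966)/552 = 92287/750257424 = 0.00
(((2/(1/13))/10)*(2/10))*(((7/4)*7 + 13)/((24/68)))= 22321/600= 37.20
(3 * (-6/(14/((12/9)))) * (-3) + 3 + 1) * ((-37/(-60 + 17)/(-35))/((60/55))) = -6512/31605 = -0.21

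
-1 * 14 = -14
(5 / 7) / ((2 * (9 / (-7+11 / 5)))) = -4 / 21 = -0.19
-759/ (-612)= 253/ 204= 1.24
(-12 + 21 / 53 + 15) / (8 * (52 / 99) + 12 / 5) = 22275 / 43301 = 0.51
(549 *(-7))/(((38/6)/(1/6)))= -101.13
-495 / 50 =-9.90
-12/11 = -1.09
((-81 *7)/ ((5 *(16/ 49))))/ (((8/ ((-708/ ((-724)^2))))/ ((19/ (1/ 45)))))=840908061/ 16773632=50.13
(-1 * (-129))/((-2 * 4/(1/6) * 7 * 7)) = -43/784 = -0.05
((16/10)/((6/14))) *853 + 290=3474.53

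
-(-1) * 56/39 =56/39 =1.44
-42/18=-7/3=-2.33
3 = 3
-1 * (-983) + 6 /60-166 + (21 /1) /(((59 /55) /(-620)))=-6678911 /590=-11320.19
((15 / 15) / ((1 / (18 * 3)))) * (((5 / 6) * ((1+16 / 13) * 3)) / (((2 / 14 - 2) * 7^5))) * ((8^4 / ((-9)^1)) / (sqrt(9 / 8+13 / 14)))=712704 * sqrt(1610) / 9332687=3.06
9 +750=759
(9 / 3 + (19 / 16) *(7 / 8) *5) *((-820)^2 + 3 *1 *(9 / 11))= 7758851923 / 1408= 5510548.24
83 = 83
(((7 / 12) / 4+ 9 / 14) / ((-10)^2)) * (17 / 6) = 901 / 40320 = 0.02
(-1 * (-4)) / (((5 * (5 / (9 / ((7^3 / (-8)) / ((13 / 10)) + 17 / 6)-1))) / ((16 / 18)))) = -195424 / 1058175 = -0.18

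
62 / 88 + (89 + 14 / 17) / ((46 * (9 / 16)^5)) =35.38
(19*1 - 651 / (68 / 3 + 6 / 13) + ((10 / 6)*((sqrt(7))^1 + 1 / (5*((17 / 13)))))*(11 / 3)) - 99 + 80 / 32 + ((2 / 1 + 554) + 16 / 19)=55*sqrt(7) / 9 + 592767278 / 1311057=468.30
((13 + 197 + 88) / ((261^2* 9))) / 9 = 298 / 5517801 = 0.00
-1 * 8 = -8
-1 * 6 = -6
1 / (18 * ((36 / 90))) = 5 / 36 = 0.14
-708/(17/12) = -8496/17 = -499.76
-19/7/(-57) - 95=-1994/21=-94.95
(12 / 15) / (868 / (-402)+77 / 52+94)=41808 / 4876985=0.01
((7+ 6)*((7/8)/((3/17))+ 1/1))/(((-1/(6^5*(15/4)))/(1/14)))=-2258685/14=-161334.64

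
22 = 22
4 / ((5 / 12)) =48 / 5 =9.60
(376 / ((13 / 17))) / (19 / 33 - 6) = -210936 / 2327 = -90.65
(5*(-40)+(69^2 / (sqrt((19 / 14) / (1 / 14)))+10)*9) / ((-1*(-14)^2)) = 55 / 98-42849*sqrt(19) / 3724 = -49.59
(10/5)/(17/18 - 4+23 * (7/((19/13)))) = 684/36629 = 0.02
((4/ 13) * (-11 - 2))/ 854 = -2/ 427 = -0.00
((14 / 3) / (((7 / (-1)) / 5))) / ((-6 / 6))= 10 / 3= 3.33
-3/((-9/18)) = 6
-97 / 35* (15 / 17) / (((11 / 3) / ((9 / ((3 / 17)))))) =-2619 / 77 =-34.01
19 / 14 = 1.36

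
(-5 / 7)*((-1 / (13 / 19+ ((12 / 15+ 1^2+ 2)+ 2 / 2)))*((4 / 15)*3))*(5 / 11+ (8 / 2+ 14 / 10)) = 3496 / 5731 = 0.61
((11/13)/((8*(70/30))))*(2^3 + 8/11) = 36/91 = 0.40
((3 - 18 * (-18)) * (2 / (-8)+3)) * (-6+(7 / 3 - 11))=-13189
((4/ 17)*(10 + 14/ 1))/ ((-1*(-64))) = 3/ 34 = 0.09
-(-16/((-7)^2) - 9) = 457/49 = 9.33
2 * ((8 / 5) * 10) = 32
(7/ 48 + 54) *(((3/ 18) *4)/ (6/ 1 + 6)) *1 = 2599/ 864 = 3.01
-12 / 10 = -6 / 5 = -1.20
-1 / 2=-0.50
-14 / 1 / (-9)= 14 / 9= 1.56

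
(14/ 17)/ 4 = 7/ 34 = 0.21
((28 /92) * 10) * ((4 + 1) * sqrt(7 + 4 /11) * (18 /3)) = 18900 * sqrt(11) /253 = 247.76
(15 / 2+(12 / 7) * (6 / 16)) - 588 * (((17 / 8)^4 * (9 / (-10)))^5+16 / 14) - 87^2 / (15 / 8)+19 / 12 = 740842582349001522205192890385063 / 605283789918594662400000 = 1223959066.29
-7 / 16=-0.44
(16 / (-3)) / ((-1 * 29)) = 16 / 87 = 0.18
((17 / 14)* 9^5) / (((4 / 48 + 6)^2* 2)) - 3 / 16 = 578095899 / 596848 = 968.58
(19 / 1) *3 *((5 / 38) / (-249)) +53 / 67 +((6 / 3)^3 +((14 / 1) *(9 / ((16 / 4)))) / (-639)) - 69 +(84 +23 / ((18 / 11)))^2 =1222274997343 / 127925244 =9554.60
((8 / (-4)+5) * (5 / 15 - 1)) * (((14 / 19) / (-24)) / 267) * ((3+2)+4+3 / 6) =7 / 3204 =0.00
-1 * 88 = -88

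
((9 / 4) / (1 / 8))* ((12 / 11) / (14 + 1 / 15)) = 3240 / 2321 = 1.40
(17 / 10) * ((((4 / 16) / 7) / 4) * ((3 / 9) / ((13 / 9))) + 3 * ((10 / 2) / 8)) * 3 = 139383 / 14560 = 9.57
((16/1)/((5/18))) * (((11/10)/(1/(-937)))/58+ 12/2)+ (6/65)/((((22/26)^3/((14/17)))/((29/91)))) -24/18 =-33430148624/49213725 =-679.29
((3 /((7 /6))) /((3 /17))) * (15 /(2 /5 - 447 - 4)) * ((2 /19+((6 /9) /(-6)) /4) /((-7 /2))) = 22525 /2097543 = 0.01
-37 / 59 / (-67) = 37 / 3953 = 0.01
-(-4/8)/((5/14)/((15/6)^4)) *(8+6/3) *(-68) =-74375/2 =-37187.50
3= 3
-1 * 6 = -6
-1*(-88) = 88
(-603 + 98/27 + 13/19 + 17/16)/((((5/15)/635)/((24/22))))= -1241970.62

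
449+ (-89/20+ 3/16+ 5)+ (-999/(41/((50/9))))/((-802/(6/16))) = 591613989/1315280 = 449.80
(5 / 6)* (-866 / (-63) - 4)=1535 / 189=8.12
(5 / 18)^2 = 25 / 324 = 0.08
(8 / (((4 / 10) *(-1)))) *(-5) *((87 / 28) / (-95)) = -435 / 133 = -3.27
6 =6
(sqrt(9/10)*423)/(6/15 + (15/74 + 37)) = 46953*sqrt(10)/13913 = 10.67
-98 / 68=-49 / 34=-1.44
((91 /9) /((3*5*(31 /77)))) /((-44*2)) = -637 /33480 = -0.02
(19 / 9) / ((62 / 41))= 779 / 558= 1.40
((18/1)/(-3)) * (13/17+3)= -384/17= -22.59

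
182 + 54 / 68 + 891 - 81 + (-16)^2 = 1248.79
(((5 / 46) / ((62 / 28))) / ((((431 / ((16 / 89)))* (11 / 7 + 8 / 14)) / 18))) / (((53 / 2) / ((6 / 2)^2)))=84672 / 1449548251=0.00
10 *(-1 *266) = -2660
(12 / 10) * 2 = 12 / 5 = 2.40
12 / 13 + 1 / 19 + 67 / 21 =21610 / 5187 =4.17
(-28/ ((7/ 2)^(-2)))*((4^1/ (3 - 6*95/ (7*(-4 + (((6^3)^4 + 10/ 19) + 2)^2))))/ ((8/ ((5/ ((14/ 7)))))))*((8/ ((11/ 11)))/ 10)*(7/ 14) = -205352207835901789475659/ 3592166900919564809901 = -57.17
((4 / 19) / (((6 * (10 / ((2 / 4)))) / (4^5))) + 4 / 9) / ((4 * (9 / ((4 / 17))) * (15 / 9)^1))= 0.01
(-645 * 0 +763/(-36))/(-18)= 763/648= 1.18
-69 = -69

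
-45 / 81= -0.56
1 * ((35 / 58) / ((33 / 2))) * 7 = 245 / 957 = 0.26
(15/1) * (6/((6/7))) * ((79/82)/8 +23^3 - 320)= 816029655/656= 1243947.64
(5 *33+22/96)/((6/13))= 103103/288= 358.00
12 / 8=3 / 2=1.50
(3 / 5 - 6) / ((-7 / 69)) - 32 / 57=105071 / 1995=52.67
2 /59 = 0.03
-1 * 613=-613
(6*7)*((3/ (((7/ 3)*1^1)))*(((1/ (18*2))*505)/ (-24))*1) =-31.56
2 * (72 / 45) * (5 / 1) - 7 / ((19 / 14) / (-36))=3832 / 19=201.68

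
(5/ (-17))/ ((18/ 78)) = -65/ 51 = -1.27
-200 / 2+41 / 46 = -4559 / 46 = -99.11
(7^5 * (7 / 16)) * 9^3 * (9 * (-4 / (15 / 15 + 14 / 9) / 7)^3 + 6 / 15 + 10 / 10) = 6965188.71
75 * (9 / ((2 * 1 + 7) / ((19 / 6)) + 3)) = 4275 / 37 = 115.54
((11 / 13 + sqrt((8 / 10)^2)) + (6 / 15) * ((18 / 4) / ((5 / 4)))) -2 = 353 / 325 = 1.09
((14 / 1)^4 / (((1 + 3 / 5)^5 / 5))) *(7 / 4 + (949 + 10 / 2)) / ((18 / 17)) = 2438177984375 / 147456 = 16534952.69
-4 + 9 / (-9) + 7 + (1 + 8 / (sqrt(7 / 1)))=3 + 8*sqrt(7) / 7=6.02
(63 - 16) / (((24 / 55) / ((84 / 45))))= 3619 / 18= 201.06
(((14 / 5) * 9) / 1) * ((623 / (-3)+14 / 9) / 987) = -742 / 141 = -5.26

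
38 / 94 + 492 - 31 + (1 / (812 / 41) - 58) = 15397447 / 38164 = 403.45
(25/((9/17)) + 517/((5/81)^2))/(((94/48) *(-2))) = -34654.14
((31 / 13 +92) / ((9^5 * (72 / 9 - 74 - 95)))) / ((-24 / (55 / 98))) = 22495 / 96894212688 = 0.00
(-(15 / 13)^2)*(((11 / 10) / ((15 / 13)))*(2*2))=-66 / 13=-5.08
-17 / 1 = -17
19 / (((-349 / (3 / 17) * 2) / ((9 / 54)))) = -19 / 23732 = -0.00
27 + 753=780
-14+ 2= -12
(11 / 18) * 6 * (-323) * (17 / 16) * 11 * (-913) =606607243 / 48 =12637650.90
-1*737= -737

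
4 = 4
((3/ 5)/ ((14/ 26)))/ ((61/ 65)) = 507/ 427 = 1.19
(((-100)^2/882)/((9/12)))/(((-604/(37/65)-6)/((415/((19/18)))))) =-5.57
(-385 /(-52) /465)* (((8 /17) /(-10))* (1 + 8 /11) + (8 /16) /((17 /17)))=0.01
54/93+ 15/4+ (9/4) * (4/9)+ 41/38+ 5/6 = 51193/7068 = 7.24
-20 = -20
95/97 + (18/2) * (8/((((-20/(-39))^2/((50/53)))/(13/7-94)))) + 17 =-855805261/35987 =-23780.96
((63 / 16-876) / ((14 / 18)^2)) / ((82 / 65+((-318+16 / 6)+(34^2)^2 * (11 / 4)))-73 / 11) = -2424263985 / 6179506863824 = -0.00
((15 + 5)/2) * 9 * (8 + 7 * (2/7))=900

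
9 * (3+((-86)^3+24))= -5724261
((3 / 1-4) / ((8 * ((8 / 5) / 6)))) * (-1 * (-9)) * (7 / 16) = -945 / 512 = -1.85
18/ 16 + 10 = 89/ 8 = 11.12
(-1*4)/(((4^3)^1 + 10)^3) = -0.00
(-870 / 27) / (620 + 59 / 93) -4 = -701618 / 173157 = -4.05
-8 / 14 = -4 / 7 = -0.57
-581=-581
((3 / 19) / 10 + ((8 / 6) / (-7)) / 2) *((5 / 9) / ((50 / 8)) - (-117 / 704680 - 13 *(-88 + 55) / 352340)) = -7063711 / 1012202352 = -0.01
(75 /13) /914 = 75 /11882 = 0.01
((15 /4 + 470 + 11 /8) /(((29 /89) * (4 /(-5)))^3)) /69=-111649465375 /287204864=-388.75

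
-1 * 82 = -82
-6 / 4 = -3 / 2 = -1.50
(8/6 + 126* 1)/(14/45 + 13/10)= 2292/29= 79.03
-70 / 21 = -10 / 3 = -3.33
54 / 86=27 / 43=0.63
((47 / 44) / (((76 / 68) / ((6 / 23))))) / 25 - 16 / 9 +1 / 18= -1851926 / 1081575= -1.71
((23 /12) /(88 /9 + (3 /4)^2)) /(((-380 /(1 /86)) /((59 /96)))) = -1357 /389284160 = -0.00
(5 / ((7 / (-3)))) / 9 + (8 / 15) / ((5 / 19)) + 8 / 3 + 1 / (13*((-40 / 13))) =18607 / 4200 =4.43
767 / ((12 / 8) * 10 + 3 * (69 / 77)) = 59059 / 1362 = 43.36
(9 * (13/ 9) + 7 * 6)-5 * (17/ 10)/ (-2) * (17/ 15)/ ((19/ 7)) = 64723/ 1140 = 56.77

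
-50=-50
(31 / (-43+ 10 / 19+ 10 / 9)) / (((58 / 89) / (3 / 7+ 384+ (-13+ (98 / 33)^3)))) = -2621693310512 / 5733225267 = -457.28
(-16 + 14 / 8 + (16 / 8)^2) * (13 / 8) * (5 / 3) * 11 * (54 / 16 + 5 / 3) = -3547115 / 2304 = -1539.55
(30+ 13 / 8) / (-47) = -253 / 376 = -0.67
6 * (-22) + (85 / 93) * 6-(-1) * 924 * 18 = 511670 / 31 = 16505.48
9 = 9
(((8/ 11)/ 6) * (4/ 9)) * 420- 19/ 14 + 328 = 484087/ 1386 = 349.27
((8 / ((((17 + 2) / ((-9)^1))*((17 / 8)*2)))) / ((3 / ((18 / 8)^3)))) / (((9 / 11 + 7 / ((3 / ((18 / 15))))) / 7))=-841995 / 128554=-6.55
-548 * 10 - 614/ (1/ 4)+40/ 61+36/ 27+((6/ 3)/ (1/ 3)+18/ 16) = -11604961/ 1464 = -7926.89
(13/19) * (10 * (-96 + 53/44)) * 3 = -813345/418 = -1945.80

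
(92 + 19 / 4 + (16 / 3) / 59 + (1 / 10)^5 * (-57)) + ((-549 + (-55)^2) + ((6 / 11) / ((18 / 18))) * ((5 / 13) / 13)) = 84658024469549 / 32904300000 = 2572.86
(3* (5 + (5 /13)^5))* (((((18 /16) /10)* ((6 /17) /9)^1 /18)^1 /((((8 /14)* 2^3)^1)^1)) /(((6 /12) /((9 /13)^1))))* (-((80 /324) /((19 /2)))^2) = -32542825 /43189060922514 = -0.00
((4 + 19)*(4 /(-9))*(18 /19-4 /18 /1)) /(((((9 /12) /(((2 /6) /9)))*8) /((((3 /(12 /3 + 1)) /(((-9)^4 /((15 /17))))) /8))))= -713 /1544898987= -0.00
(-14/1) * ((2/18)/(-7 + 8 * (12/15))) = 70/27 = 2.59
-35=-35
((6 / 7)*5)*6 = 180 / 7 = 25.71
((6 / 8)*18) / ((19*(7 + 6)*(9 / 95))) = 15 / 26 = 0.58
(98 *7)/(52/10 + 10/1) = 1715/38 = 45.13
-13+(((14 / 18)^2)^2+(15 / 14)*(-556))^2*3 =747606611155210 / 703096443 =1063305.92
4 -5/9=31/9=3.44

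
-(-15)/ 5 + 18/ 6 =6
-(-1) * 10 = 10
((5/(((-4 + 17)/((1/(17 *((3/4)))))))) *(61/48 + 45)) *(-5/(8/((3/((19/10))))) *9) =-832875/67184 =-12.40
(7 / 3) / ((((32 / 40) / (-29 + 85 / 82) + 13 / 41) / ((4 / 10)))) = 188026 / 58113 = 3.24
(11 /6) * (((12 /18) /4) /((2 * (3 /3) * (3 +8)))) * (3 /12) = 1 /288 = 0.00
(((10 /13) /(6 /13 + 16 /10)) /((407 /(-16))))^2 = 160000 /743598361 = 0.00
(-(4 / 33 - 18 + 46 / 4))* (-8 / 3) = -1684 / 99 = -17.01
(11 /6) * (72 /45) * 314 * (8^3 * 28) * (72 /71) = 4753588224 /355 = 13390389.36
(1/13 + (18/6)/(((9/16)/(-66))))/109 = -4575/1417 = -3.23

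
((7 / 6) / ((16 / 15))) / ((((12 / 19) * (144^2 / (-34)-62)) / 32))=-11305 / 137064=-0.08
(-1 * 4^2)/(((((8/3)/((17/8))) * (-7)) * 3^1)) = 17/28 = 0.61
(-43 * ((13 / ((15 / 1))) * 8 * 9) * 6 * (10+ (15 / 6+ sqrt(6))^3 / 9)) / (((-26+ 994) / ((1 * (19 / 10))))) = -2559661 / 4840 - 95589 * sqrt(6) / 1100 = -741.71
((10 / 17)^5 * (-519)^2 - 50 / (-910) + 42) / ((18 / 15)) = 12283094463695 / 775241922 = 15844.21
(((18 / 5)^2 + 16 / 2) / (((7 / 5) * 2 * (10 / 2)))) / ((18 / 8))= 0.67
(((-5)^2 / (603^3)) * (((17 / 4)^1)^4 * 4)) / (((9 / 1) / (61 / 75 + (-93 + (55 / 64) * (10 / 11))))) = -18322252333 / 12123992328192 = -0.00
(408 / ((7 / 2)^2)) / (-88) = -204 / 539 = -0.38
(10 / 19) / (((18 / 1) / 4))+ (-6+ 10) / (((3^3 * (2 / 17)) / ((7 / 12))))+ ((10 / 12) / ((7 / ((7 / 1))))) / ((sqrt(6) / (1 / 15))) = sqrt(6) / 108+ 2621 / 3078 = 0.87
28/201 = 0.14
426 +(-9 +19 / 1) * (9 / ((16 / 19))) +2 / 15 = 63961 / 120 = 533.01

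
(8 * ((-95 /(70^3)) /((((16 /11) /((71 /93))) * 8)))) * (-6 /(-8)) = -14839 /136102400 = -0.00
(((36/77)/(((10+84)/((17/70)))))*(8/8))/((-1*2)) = -153/253330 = -0.00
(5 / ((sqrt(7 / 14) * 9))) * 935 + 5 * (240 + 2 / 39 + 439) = 4675 * sqrt(2) / 9 + 132415 / 39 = 4129.86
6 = 6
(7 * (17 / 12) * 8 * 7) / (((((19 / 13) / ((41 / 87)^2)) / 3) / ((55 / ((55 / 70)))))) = 17721.15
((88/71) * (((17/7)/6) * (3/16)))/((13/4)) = 187/6461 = 0.03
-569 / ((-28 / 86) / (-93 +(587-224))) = 3303045 / 7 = 471863.57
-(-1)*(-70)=-70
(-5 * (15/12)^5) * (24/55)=-9375/1408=-6.66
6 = 6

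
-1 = -1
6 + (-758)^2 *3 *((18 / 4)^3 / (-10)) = -314142747 / 20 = -15707137.35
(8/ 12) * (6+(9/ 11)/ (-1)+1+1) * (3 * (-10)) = -1580/ 11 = -143.64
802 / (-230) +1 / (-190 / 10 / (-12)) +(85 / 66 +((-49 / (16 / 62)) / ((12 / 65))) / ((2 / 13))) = -30857477993 / 4614720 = -6686.75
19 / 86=0.22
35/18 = 1.94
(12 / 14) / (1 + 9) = 3 / 35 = 0.09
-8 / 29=-0.28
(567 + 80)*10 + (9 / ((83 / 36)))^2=44676806 / 6889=6485.24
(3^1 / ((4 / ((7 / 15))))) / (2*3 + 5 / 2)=7 / 170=0.04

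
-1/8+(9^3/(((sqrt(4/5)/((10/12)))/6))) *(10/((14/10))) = -1/8+91125 *sqrt(5)/7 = 29108.69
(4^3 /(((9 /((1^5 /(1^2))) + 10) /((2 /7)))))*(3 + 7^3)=44288 /133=332.99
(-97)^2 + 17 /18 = 169379 /18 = 9409.94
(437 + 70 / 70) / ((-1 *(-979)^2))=-438 / 958441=-0.00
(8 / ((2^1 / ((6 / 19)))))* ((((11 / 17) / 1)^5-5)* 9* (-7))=10490609808 / 26977283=388.87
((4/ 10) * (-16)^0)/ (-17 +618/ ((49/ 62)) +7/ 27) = 1323/ 2530960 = 0.00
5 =5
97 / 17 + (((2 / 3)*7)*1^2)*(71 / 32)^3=47359153 / 835584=56.68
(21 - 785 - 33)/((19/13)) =-10361/19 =-545.32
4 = 4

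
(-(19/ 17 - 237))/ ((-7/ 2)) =-8020/ 119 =-67.39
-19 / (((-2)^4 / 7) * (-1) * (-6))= -133 / 96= -1.39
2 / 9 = 0.22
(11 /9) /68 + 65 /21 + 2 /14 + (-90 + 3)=-358759 /4284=-83.74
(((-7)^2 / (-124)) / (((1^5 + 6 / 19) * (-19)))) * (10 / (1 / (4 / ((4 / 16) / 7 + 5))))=2744 / 21855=0.13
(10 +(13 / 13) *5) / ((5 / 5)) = 15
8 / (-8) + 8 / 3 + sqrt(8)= 5 / 3 + 2 * sqrt(2)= 4.50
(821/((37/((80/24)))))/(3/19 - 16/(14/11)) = -1091930/183261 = -5.96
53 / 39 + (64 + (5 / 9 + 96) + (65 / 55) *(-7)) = 197737 / 1287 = 153.64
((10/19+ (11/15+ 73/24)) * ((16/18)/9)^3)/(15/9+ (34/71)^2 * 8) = 1054657856/891076867785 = 0.00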